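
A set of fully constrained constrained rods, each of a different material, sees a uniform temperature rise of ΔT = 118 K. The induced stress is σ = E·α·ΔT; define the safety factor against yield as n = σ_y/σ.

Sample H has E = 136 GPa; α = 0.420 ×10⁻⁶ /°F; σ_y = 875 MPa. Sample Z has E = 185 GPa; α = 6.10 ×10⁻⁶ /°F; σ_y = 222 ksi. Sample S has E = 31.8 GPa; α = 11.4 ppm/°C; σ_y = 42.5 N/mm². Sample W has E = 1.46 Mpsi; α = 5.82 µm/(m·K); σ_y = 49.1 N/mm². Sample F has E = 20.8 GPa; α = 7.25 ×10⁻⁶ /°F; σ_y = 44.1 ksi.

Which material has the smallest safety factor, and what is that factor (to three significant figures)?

sample S, n = 0.994

Per material, after unit conversion:
  sample H: E = 136.0, α = 0.756, σ_y = 875.0 → σ = 12.1 MPa, n = 72.1
  sample Z: E = 185.0, α = 11.0, σ_y = 1531 → σ = 240 MPa, n = 6.39
  sample S: E = 31.80, α = 11.4, σ_y = 42.50 → σ = 42.8 MPa, n = 0.994
  sample W: E = 10.07, α = 5.82, σ_y = 49.10 → σ = 6.91 MPa, n = 7.10
  sample F: E = 20.80, α = 13.0, σ_y = 304.1 → σ = 32.0 MPa, n = 9.49
The minimum is sample S at n = 0.994.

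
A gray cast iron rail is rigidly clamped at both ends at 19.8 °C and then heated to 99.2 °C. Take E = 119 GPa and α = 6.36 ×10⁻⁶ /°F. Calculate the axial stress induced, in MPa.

108 MPa

α = 6.36×10⁻⁶/°F × 9/5 = 11.4×10⁻⁶/K.
ΔT = 79.40 K. Constrained thermal stress σ = E·α·ΔT = 119.0×10³ MPa × 11.4×10⁻⁶ × 79.40 = 108 MPa (compressive).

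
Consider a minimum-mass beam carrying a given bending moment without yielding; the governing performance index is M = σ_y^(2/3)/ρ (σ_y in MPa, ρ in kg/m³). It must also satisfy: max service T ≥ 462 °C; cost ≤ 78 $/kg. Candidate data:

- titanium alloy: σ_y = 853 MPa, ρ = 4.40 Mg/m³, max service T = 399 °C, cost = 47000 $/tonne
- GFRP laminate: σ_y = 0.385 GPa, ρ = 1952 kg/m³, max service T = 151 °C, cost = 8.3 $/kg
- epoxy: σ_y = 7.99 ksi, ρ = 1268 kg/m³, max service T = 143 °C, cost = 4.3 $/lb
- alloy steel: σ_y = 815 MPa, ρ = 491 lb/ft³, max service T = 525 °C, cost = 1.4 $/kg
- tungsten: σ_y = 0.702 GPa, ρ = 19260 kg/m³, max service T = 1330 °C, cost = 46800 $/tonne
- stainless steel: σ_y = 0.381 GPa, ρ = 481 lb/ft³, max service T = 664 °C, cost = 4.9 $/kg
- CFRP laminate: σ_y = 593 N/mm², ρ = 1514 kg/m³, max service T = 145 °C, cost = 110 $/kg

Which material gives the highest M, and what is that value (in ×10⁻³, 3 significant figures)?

alloy steel, M = 11.1×10⁻³

Screen on constraints: max service T ≥ 462 °C; cost ≤ 78 $/kg. Survivors: alloy steel, tungsten, stainless steel.
Convert each candidate to consistent units, then evaluate M:
  alloy steel: σ_y = 815.0 MPa, ρ = 7865 kg/m³
  tungsten: σ_y = 702.0 MPa, ρ = 19260 kg/m³
  stainless steel: σ_y = 381.0 MPa, ρ = 7705 kg/m³
  alloy steel: M = 11.1×10⁻³
  stainless steel: M = 6.82×10⁻³
  tungsten: M = 4.10×10⁻³
Alloy steel has the largest M.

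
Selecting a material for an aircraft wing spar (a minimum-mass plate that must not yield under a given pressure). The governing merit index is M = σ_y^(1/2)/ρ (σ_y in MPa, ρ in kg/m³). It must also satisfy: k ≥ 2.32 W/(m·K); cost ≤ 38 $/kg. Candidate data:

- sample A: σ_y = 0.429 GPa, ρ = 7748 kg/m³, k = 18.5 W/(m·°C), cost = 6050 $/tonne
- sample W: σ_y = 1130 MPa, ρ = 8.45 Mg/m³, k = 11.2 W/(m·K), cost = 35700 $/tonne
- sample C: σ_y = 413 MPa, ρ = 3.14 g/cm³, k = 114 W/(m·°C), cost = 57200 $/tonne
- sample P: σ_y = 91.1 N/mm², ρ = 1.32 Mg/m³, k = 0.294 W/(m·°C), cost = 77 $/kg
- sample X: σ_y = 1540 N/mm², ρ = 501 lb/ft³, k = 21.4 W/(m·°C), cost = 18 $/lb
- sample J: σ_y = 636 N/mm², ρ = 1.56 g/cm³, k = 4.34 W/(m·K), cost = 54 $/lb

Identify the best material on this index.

sample W

Screen on constraints: k ≥ 2.32 W/(m·K); cost ≤ 38 $/kg. Survivors: sample A, sample W.
After converting to SI:
  sample A: σ_y = 429.0 MPa, ρ = 7748 kg/m³
  sample W: σ_y = 1130 MPa, ρ = 8450 kg/m³
  sample W: M = 3.98×10⁻³
  sample A: M = 2.67×10⁻³
The maximum is for sample W.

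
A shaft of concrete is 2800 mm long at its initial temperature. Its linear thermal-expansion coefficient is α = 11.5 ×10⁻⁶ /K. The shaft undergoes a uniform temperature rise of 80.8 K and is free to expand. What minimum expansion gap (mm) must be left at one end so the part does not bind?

ΔL = α·L₀·ΔT = 11.5×10⁻⁶ × 2800 mm × 80.80 K = 2.60 mm.

2.60 mm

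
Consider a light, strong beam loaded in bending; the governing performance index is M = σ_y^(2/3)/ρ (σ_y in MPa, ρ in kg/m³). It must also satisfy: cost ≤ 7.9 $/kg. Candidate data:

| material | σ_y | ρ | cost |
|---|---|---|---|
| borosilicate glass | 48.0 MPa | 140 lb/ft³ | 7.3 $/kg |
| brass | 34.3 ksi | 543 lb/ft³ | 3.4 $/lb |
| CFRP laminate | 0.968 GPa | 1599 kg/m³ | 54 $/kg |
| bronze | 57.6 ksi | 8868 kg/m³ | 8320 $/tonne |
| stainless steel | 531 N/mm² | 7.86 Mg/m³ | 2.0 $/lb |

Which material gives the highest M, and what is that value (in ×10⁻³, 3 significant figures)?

stainless steel, M = 8.34×10⁻³

Screen on constraints: cost ≤ 7.9 $/kg. Survivors: borosilicate glass, brass, stainless steel.
In SI units:
  borosilicate glass: σ_y = 48.00 MPa, ρ = 2243 kg/m³
  brass: σ_y = 236.5 MPa, ρ = 8698 kg/m³
  stainless steel: σ_y = 531.0 MPa, ρ = 7860 kg/m³
  stainless steel: M = 8.34×10⁻³
  borosilicate glass: M = 5.89×10⁻³
  brass: M = 4.40×10⁻³
Highest index: stainless steel.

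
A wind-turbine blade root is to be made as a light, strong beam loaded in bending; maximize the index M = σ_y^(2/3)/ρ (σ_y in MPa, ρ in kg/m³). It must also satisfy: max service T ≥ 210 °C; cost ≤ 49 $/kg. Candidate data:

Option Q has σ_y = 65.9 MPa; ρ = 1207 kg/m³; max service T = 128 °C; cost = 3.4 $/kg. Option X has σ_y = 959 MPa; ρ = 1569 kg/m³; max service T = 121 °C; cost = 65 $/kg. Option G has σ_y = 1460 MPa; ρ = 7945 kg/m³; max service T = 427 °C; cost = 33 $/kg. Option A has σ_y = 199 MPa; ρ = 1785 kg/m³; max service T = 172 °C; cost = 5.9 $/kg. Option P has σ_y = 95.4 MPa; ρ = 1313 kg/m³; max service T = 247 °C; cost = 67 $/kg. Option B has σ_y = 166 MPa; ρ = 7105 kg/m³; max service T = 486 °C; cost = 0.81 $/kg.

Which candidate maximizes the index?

option G

Screen on constraints: max service T ≥ 210 °C; cost ≤ 49 $/kg. Survivors: option G, option B.
Per-candidate index values:
  option G: M = 16.2×10⁻³
  option B: M = 4.25×10⁻³
The maximum is for option G.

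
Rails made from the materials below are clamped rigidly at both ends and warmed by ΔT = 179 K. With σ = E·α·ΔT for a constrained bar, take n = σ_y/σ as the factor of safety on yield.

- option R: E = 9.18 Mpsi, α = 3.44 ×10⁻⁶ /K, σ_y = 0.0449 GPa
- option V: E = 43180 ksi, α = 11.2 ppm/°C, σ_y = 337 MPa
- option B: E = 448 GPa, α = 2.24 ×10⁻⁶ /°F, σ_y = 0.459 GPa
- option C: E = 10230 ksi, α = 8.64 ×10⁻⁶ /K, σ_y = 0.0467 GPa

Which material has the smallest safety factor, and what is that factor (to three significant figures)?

Per material, after unit conversion:
  option R: E = 63.29, α = 3.44, σ_y = 44.90 → σ = 39.0 MPa, n = 1.15
  option V: E = 297.7, α = 11.2, σ_y = 337.0 → σ = 597 MPa, n = 0.565
  option B: E = 448.0, α = 4.03, σ_y = 459.0 → σ = 323 MPa, n = 1.42
  option C: E = 70.53, α = 8.64, σ_y = 46.70 → σ = 109 MPa, n = 0.428
The minimum is option C at n = 0.428.

option C, n = 0.428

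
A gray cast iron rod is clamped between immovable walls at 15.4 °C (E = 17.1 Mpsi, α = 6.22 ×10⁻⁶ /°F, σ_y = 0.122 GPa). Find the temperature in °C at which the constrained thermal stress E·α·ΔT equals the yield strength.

108 °C

E = 17.1 Mpsi = 117.9 GPa.
α = 6.22×10⁻⁶/°F × 9/5 = 11.2×10⁻⁶/K.
σ_y = 0.122 GPa = 122.0 MPa.
E·α·ΔT = 122.0 MPa ⇒ ΔT = 122.0 / (117.9×10³ × 11.2×10⁻⁶) = 92.42 K.
T = 15.4 + 92.42 = 107.8 °C.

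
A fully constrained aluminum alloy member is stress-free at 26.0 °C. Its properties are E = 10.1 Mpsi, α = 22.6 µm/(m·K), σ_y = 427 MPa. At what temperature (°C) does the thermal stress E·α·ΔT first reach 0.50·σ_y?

E = 10.1 Mpsi = 69.64 GPa.
E·α·ΔT = 213.5 MPa ⇒ ΔT = 213.5 / (69.64×10³ × 22.6×10⁻⁶) = 135.7 K.
T = 26.0 + 135.7 = 161.7 °C.

162 °C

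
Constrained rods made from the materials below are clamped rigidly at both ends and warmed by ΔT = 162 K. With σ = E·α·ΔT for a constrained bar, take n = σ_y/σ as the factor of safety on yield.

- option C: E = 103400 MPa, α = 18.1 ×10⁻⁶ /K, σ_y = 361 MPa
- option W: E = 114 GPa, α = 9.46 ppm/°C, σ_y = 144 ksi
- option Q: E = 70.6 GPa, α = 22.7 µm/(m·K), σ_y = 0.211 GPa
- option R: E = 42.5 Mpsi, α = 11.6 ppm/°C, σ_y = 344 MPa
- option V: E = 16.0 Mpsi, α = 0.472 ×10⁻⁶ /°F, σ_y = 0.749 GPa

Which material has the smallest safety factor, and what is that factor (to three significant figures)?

option R, n = 0.625

Converting E to GPa, α to ×10⁻⁶/K, σ_y to MPa, then σ and n for each:
  option C: E = 103.4, α = 18.1, σ_y = 361.0 → σ = 303 MPa, n = 1.19
  option W: E = 114.0, α = 9.46, σ_y = 992.8 → σ = 175 MPa, n = 5.68
  option Q: E = 70.60, α = 22.7, σ_y = 211.0 → σ = 260 MPa, n = 0.813
  option R: E = 293.0, α = 11.6, σ_y = 344.0 → σ = 551 MPa, n = 0.625
  option V: E = 110.3, α = 0.850, σ_y = 749.0 → σ = 15.2 MPa, n = 49.3
The minimum is option R at n = 0.625.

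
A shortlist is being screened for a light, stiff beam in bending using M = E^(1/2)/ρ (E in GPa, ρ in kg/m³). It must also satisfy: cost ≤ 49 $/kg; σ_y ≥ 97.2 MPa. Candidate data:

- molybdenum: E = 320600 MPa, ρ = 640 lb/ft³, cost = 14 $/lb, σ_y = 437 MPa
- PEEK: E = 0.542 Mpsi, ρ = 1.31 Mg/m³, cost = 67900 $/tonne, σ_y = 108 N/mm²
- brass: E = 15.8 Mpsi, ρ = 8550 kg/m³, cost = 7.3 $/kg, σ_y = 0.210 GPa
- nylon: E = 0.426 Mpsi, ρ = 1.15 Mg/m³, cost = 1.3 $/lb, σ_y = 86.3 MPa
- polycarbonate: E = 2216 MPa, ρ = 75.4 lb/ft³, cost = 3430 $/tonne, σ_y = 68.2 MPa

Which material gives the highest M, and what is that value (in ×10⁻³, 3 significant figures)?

Screen on constraints: cost ≤ 49 $/kg; σ_y ≥ 97.2 MPa. Survivors: molybdenum, brass.
Putting every candidate on a common basis:
  molybdenum: E = 320.6 GPa, ρ = 10250 kg/m³
  brass: E = 108.9 GPa, ρ = 8550 kg/m³
  molybdenum: M = 1.75×10⁻³
  brass: M = 1.22×10⁻³
Molybdenum ranks first.

molybdenum, M = 1.75×10⁻³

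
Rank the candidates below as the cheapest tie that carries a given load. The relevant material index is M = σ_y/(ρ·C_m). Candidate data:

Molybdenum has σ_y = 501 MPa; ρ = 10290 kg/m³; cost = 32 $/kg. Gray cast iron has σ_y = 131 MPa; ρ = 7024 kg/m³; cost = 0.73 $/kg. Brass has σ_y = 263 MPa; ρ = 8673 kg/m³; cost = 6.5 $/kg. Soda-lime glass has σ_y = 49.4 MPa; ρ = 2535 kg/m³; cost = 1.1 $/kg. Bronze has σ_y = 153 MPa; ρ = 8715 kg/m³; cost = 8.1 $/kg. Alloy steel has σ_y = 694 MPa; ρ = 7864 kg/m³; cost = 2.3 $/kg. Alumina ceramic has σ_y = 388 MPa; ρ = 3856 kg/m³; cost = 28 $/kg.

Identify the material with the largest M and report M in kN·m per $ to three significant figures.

Computing M directly (units already consistent):
  alloy steel: M = 38.4 kN·m per $
  gray cast iron: M = 25.5 kN·m per $
  soda-lime glass: M = 17.7 kN·m per $
  brass: M = 4.67 kN·m per $
  alumina ceramic: M = 3.59 kN·m per $
  bronze: M = 2.17 kN·m per $
  molybdenum: M = 1.52 kN·m per $
Alloy steel has the largest M.

alloy steel, M = 38.4 kN·m per $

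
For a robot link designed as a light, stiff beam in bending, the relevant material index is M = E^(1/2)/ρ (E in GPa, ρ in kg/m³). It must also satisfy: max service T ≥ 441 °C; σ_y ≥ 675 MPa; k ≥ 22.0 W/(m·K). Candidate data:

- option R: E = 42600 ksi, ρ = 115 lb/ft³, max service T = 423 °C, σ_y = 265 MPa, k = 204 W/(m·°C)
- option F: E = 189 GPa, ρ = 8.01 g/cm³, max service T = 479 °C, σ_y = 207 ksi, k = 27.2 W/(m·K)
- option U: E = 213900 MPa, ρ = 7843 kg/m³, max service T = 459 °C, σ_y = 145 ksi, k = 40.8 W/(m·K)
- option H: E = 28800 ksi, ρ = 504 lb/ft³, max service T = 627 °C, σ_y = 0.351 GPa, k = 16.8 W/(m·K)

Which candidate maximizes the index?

Screen on constraints: max service T ≥ 441 °C; σ_y ≥ 675 MPa; k ≥ 22.0 W/(m·K). Survivors: option F, option U.
Putting every candidate on a common basis:
  option F: E = 189.0 GPa, ρ = 8010 kg/m³
  option U: E = 213.9 GPa, ρ = 7843 kg/m³
  option U: M = 1.86×10⁻³
  option F: M = 1.72×10⁻³
The maximum is for option U.

option U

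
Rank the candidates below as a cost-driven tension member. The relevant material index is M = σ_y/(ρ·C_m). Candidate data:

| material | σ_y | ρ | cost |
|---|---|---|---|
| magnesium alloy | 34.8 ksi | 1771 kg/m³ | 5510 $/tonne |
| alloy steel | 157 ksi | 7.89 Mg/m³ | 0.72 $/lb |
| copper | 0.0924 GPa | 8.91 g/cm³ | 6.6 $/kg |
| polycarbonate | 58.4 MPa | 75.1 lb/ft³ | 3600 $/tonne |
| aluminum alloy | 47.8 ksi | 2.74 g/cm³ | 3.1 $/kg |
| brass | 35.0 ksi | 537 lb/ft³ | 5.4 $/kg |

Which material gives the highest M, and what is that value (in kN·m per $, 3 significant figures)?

Convert each candidate to consistent units, then evaluate M:
  magnesium alloy: σ_y = 239.9 MPa, ρ = 1771 kg/m³, cost = 5.510 $/kg
  alloy steel: σ_y = 1082 MPa, ρ = 7890 kg/m³, cost = 1.587 $/kg
  copper: σ_y = 92.40 MPa, ρ = 8910 kg/m³, cost = 6.600 $/kg
  polycarbonate: σ_y = 58.40 MPa, ρ = 1203 kg/m³, cost = 3.600 $/kg
  aluminum alloy: σ_y = 329.6 MPa, ρ = 2740 kg/m³, cost = 3.100 $/kg
  brass: σ_y = 241.3 MPa, ρ = 8602 kg/m³, cost = 5.400 $/kg
  alloy steel: M = 86.4 kN·m per $
  aluminum alloy: M = 38.8 kN·m per $
  magnesium alloy: M = 24.6 kN·m per $
  polycarbonate: M = 13.5 kN·m per $
  brass: M = 5.20 kN·m per $
  copper: M = 1.57 kN·m per $
Alloy steel ranks first.

alloy steel, M = 86.4 kN·m per $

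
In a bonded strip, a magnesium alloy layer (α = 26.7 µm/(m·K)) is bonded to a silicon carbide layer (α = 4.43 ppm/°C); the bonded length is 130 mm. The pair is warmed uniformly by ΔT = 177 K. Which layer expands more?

α(magnesium alloy) = 26.7×10⁻⁶/K vs α(silicon carbide) = 4.43×10⁻⁶/K.
Higher α expands more for the same ΔT: magnesium alloy.

magnesium alloy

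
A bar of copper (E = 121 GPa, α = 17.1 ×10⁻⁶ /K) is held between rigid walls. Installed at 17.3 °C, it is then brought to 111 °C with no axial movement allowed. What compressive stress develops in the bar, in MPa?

194 MPa

ΔT = 93.70 K. Constrained thermal stress σ = E·α·ΔT = 121.0×10³ MPa × 17.1×10⁻⁶ × 93.70 = 194 MPa (compressive).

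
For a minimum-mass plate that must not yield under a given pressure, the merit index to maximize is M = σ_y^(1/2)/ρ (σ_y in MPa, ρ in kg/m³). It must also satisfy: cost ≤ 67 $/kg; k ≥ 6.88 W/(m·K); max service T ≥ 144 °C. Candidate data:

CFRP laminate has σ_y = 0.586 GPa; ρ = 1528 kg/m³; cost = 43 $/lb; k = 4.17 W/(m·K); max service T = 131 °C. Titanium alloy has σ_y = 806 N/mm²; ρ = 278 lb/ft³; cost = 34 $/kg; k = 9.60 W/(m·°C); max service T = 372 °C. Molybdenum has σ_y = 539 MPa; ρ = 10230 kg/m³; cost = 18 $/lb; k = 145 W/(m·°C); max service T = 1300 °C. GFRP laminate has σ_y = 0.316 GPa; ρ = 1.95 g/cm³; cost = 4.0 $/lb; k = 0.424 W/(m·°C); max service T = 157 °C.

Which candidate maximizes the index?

titanium alloy

Screen on constraints: cost ≤ 67 $/kg; k ≥ 6.88 W/(m·K); max service T ≥ 144 °C. Survivors: titanium alloy, molybdenum.
In SI units:
  titanium alloy: σ_y = 806.0 MPa, ρ = 4453 kg/m³
  molybdenum: σ_y = 539.0 MPa, ρ = 10230 kg/m³
  titanium alloy: M = 6.38×10⁻³
  molybdenum: M = 2.27×10⁻³
Titanium alloy ranks first.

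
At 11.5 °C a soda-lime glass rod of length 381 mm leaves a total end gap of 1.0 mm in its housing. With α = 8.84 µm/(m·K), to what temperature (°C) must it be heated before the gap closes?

α·L₀·ΔT = 1.0 mm ⇒ ΔT = 1.0 / (8.84×10⁻⁶ × 381.0) = 296.9 K.
T = 11.5 + 296.9 = 308.4 °C.

308 °C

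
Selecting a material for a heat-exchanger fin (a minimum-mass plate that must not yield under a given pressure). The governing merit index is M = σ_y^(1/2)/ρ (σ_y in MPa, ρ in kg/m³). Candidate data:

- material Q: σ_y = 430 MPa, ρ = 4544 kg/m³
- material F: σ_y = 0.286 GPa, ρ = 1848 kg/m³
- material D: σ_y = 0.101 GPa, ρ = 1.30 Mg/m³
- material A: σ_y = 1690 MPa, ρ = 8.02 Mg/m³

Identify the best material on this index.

material F

Putting every candidate on a common basis:
  material Q: σ_y = 430.0 MPa, ρ = 4544 kg/m³
  material F: σ_y = 286.0 MPa, ρ = 1848 kg/m³
  material D: σ_y = 101.0 MPa, ρ = 1300 kg/m³
  material A: σ_y = 1690 MPa, ρ = 8020 kg/m³
  material F: M = 9.15×10⁻³
  material D: M = 7.73×10⁻³
  material A: M = 5.13×10⁻³
  material Q: M = 4.56×10⁻³
Material F has the largest M.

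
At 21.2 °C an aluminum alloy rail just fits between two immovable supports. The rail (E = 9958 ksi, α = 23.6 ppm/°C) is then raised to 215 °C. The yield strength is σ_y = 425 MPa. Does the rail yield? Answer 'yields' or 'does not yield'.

E = 9958 ksi = 68.66 GPa.
ΔT = 193.8 K. Constrained thermal stress σ = E·α·ΔT = 68.66×10³ MPa × 23.6×10⁻⁶ × 193.8 = 314 MPa (compressive).
Compare to σ_y = 425 MPa: σ < σ_y, so it does not yield.

does not yield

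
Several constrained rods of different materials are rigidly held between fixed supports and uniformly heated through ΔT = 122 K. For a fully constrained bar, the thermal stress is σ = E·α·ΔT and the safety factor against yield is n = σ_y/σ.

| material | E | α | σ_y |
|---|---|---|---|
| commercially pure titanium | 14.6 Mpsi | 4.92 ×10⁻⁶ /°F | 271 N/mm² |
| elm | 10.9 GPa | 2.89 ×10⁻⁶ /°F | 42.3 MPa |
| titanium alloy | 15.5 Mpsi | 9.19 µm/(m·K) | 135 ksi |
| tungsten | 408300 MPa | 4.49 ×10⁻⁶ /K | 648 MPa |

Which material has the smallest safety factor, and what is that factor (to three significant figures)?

Per material, after unit conversion:
  commercially pure titanium: E = 100.7, α = 8.86, σ_y = 271.0 → σ = 109 MPa, n = 2.49
  elm: E = 10.90, α = 5.20, σ_y = 42.30 → σ = 6.92 MPa, n = 6.11
  titanium alloy: E = 106.9, α = 9.19, σ_y = 930.8 → σ = 120 MPa, n = 7.77
  tungsten: E = 408.3, α = 4.49, σ_y = 648.0 → σ = 224 MPa, n = 2.90
Smallest n: commercially pure titanium with n = 2.49.

commercially pure titanium, n = 2.49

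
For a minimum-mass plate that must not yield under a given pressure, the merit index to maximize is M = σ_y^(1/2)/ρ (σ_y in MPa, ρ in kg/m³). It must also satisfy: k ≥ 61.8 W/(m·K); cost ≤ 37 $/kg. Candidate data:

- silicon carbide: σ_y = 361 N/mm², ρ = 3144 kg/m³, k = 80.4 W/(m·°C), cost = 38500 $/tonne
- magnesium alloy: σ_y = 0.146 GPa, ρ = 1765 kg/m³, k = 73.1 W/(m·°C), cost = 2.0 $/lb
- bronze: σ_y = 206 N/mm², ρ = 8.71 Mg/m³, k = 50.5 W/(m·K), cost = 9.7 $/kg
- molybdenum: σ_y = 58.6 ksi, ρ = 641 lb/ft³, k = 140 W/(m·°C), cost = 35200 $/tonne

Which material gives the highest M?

Screen on constraints: k ≥ 61.8 W/(m·K); cost ≤ 37 $/kg. Survivors: magnesium alloy, molybdenum.
Normalizing units and computing the index:
  magnesium alloy: σ_y = 146.0 MPa, ρ = 1765 kg/m³
  molybdenum: σ_y = 404.0 MPa, ρ = 10270 kg/m³
  magnesium alloy: M = 6.85×10⁻³
  molybdenum: M = 1.96×10⁻³
Highest index: magnesium alloy.

magnesium alloy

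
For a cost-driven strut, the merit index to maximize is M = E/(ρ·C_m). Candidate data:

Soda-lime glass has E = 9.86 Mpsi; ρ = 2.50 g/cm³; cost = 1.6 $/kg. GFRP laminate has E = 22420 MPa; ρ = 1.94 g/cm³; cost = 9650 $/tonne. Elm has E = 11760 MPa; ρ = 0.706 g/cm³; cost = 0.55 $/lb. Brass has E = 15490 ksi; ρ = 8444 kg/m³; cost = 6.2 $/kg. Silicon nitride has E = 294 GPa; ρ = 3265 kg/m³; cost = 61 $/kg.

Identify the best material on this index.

Normalizing units and computing the index:
  soda-lime glass: E = 67.98 GPa, ρ = 2500 kg/m³, cost = 1.600 $/kg
  GFRP laminate: E = 22.42 GPa, ρ = 1940 kg/m³, cost = 9.650 $/kg
  elm: E = 11.76 GPa, ρ = 706.0 kg/m³, cost = 1.213 $/kg
  brass: E = 106.8 GPa, ρ = 8444 kg/m³, cost = 6.200 $/kg
  silicon nitride: E = 294.0 GPa, ρ = 3265 kg/m³, cost = 61.00 $/kg
  soda-lime glass: M = 17.0 MN·m per $
  elm: M = 13.7 MN·m per $
  brass: M = 2.04 MN·m per $
  silicon nitride: M = 1.48 MN·m per $
  GFRP laminate: M = 1.20 MN·m per $
The maximum is for soda-lime glass.

soda-lime glass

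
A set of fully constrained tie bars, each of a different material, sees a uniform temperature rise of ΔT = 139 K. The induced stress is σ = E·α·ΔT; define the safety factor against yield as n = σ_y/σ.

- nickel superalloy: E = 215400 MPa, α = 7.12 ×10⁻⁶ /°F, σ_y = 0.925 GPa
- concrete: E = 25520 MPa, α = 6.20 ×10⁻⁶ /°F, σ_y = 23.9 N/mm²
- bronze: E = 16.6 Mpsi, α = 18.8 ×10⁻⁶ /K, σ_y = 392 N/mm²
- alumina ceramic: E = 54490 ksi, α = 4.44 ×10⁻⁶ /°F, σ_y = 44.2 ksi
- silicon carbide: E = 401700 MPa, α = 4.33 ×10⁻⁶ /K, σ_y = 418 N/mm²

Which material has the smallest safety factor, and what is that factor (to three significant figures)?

Per material, after unit conversion:
  nickel superalloy: E = 215.4, α = 12.8, σ_y = 925.0 → σ = 384 MPa, n = 2.41
  concrete: E = 25.52, α = 11.2, σ_y = 23.90 → σ = 39.6 MPa, n = 0.604
  bronze: E = 114.5, α = 18.8, σ_y = 392.0 → σ = 299 MPa, n = 1.31
  alumina ceramic: E = 375.7, α = 7.99, σ_y = 304.7 → σ = 417 MPa, n = 0.730
  silicon carbide: E = 401.7, α = 4.33, σ_y = 418.0 → σ = 242 MPa, n = 1.73
Concrete has the lowest safety factor, n = 0.604.

concrete, n = 0.604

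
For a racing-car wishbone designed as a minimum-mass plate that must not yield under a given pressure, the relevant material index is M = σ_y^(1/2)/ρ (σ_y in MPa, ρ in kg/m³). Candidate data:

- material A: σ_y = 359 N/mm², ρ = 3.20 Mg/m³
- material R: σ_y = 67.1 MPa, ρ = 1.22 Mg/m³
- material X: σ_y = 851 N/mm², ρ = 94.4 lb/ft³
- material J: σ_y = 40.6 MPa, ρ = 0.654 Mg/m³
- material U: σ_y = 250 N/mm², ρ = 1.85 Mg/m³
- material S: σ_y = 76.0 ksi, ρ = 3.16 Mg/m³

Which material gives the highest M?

material X

After converting to SI:
  material A: σ_y = 359.0 MPa, ρ = 3200 kg/m³
  material R: σ_y = 67.10 MPa, ρ = 1220 kg/m³
  material X: σ_y = 851.0 MPa, ρ = 1512 kg/m³
  material J: σ_y = 40.60 MPa, ρ = 654.0 kg/m³
  material U: σ_y = 250.0 MPa, ρ = 1850 kg/m³
  material S: σ_y = 524.0 MPa, ρ = 3160 kg/m³
  material X: M = 19.3×10⁻³
  material J: M = 9.74×10⁻³
  material U: M = 8.55×10⁻³
  material S: M = 7.24×10⁻³
  material R: M = 6.71×10⁻³
  material A: M = 5.92×10⁻³
Material X has the largest M.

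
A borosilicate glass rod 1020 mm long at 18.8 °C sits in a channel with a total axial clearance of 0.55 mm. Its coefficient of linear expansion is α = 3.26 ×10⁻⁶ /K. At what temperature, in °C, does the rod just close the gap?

184 °C

α·L₀·ΔT = 0.55 mm ⇒ ΔT = 0.55 / (3.26×10⁻⁶ × 1020.0) = 165.4 K.
T = 18.8 + 165.4 = 184.2 °C.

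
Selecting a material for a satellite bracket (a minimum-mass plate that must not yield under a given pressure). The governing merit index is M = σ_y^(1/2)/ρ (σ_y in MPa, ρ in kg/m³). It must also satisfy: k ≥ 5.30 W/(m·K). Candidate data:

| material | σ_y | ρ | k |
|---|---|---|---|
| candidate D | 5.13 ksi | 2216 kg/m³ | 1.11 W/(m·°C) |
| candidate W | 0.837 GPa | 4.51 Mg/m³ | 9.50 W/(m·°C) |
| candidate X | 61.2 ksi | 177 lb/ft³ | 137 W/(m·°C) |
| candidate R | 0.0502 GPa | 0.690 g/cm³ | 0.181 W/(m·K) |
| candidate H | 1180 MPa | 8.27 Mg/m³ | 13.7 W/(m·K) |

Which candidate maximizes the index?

Screen on constraints: k ≥ 5.30 W/(m·K). Survivors: candidate W, candidate X, candidate H.
Normalizing units and computing the index:
  candidate W: σ_y = 837.0 MPa, ρ = 4510 kg/m³
  candidate X: σ_y = 422.0 MPa, ρ = 2835 kg/m³
  candidate H: σ_y = 1180 MPa, ρ = 8270 kg/m³
  candidate X: M = 7.25×10⁻³
  candidate W: M = 6.41×10⁻³
  candidate H: M = 4.15×10⁻³
The maximum is for candidate X.

candidate X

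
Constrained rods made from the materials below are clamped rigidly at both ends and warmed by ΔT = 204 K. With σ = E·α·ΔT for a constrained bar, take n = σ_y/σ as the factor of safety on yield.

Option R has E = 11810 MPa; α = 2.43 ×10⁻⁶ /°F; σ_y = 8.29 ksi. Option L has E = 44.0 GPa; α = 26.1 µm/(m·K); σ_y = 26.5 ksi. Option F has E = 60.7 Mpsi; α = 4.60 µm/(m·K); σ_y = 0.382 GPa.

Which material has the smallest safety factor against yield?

option L

Per material, after unit conversion:
  option R: E = 11.81, α = 4.37, σ_y = 57.16 → σ = 10.5 MPa, n = 5.42
  option L: E = 44.00, α = 26.1, σ_y = 182.7 → σ = 234 MPa, n = 0.780
  option F: E = 418.5, α = 4.60, σ_y = 382.0 → σ = 393 MPa, n = 0.973
The minimum is option L at n = 0.780.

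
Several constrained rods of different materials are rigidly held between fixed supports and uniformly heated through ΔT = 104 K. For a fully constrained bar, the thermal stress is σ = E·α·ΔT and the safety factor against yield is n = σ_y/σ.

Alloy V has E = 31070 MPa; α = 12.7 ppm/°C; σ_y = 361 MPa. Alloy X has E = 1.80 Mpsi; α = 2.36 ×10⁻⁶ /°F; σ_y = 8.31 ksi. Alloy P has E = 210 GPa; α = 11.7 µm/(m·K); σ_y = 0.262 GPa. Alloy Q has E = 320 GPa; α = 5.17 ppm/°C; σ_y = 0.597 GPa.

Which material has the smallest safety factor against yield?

alloy P

With everything in SI (GPa, ×10⁻⁶/K, MPa):
  alloy V: E = 31.07, α = 12.7, σ_y = 361.0 → σ = 41.0 MPa, n = 8.80
  alloy X: E = 12.41, α = 4.25, σ_y = 57.30 → σ = 5.48 MPa, n = 10.4
  alloy P: E = 210.0, α = 11.7, σ_y = 262.0 → σ = 256 MPa, n = 1.03
  alloy Q: E = 320.0, α = 5.17, σ_y = 597.0 → σ = 172 MPa, n = 3.47
Alloy P has the lowest safety factor, n = 1.03.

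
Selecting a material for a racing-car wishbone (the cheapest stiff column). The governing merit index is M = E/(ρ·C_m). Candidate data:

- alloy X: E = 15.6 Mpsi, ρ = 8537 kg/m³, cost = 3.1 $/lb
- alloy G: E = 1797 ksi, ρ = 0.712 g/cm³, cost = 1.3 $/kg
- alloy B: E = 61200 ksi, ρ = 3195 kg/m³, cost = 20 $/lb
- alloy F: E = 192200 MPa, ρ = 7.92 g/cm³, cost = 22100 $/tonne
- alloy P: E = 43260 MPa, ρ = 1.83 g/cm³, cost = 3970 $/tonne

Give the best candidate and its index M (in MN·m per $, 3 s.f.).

Convert each candidate to consistent units, then evaluate M:
  alloy X: E = 107.6 GPa, ρ = 8537 kg/m³, cost = 6.834 $/kg
  alloy G: E = 12.39 GPa, ρ = 712.0 kg/m³, cost = 1.300 $/kg
  alloy B: E = 422.0 GPa, ρ = 3195 kg/m³, cost = 44.09 $/kg
  alloy F: E = 192.2 GPa, ρ = 7920 kg/m³, cost = 22.10 $/kg
  alloy P: E = 43.26 GPa, ρ = 1830 kg/m³, cost = 3.970 $/kg
  alloy G: M = 13.4 MN·m per $
  alloy P: M = 5.95 MN·m per $
  alloy B: M = 3.00 MN·m per $
  alloy X: M = 1.84 MN·m per $
  alloy F: M = 1.10 MN·m per $
Highest index: alloy G.

alloy G, M = 13.4 MN·m per $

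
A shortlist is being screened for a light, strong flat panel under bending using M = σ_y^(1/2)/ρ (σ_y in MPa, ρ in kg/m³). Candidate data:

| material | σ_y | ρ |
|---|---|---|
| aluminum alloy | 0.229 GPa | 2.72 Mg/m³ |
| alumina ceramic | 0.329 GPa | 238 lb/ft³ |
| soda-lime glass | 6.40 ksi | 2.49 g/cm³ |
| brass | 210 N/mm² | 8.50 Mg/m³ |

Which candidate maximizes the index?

Convert each candidate to consistent units, then evaluate M:
  aluminum alloy: σ_y = 229.0 MPa, ρ = 2720 kg/m³
  alumina ceramic: σ_y = 329.0 MPa, ρ = 3812 kg/m³
  soda-lime glass: σ_y = 44.13 MPa, ρ = 2490 kg/m³
  brass: σ_y = 210.0 MPa, ρ = 8500 kg/m³
  aluminum alloy: M = 5.56×10⁻³
  alumina ceramic: M = 4.76×10⁻³
  soda-lime glass: M = 2.67×10⁻³
  brass: M = 1.70×10⁻³
Highest index: aluminum alloy.

aluminum alloy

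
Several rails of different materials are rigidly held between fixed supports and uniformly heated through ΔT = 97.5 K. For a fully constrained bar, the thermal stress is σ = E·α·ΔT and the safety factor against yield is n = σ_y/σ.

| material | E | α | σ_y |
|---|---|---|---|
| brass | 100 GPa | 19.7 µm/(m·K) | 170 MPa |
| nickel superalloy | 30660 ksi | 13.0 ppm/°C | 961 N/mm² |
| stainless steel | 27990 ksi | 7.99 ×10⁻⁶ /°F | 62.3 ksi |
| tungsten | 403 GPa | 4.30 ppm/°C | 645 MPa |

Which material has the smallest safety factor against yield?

Per material, after unit conversion:
  brass: E = 100.0, α = 19.7, σ_y = 170.0 → σ = 192 MPa, n = 0.885
  nickel superalloy: E = 211.4, α = 13.0, σ_y = 961.0 → σ = 268 MPa, n = 3.59
  stainless steel: E = 193.0, α = 14.4, σ_y = 429.5 → σ = 271 MPa, n = 1.59
  tungsten: E = 403.0, α = 4.30, σ_y = 645.0 → σ = 169 MPa, n = 3.82
Brass has the lowest safety factor, n = 0.885.

brass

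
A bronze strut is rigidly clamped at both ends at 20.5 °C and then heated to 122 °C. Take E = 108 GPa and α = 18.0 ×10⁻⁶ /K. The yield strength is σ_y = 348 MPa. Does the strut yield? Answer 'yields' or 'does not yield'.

does not yield

ΔT = 101.5 K. Constrained thermal stress σ = E·α·ΔT = 108.0×10³ MPa × 18.0×10⁻⁶ × 101.5 = 197 MPa (compressive).
Compare to σ_y = 348 MPa: σ < σ_y, so it does not yield.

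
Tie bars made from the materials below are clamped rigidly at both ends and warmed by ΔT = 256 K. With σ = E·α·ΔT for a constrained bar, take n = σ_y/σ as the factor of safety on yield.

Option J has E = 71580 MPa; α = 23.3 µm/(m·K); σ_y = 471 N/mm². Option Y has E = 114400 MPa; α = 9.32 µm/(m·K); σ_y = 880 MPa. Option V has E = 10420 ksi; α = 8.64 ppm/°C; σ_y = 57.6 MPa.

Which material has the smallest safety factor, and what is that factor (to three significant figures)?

option V, n = 0.362

Converting E to GPa, α to ×10⁻⁶/K, σ_y to MPa, then σ and n for each:
  option J: E = 71.58, α = 23.3, σ_y = 471.0 → σ = 427 MPa, n = 1.10
  option Y: E = 114.4, α = 9.32, σ_y = 880.0 → σ = 273 MPa, n = 3.22
  option V: E = 71.84, α = 8.64, σ_y = 57.60 → σ = 159 MPa, n = 0.362
Option V has the lowest safety factor, n = 0.362.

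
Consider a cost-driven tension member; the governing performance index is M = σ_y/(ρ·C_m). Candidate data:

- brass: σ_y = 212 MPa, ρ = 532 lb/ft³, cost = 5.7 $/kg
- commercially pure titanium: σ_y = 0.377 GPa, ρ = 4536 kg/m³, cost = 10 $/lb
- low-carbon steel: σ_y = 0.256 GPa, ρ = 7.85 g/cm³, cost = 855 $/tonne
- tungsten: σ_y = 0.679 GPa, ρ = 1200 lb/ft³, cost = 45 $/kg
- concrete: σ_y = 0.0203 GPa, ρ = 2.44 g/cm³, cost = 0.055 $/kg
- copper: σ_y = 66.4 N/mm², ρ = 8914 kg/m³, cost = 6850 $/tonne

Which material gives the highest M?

concrete

Normalizing units and computing the index:
  brass: σ_y = 212.0 MPa, ρ = 8522 kg/m³, cost = 5.700 $/kg
  commercially pure titanium: σ_y = 377.0 MPa, ρ = 4536 kg/m³, cost = 22.05 $/kg
  low-carbon steel: σ_y = 256.0 MPa, ρ = 7850 kg/m³, cost = 0.8550 $/kg
  tungsten: σ_y = 679.0 MPa, ρ = 19220 kg/m³, cost = 45.00 $/kg
  concrete: σ_y = 20.30 MPa, ρ = 2440 kg/m³, cost = 0.05500 $/kg
  copper: σ_y = 66.40 MPa, ρ = 8914 kg/m³, cost = 6.850 $/kg
  concrete: M = 151 kN·m per $
  low-carbon steel: M = 38.1 kN·m per $
  brass: M = 4.36 kN·m per $
  commercially pure titanium: M = 3.77 kN·m per $
  copper: M = 1.09 kN·m per $
  tungsten: M = 0.785 kN·m per $
Concrete ranks first.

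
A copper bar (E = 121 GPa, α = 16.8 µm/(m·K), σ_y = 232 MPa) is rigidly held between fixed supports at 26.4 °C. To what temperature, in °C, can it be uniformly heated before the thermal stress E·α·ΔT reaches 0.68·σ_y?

E·α·ΔT = 157.8 MPa ⇒ ΔT = 157.8 / (121.0×10³ × 16.8×10⁻⁶) = 77.61 K.
T = 26.4 + 77.61 = 104.0 °C.

104 °C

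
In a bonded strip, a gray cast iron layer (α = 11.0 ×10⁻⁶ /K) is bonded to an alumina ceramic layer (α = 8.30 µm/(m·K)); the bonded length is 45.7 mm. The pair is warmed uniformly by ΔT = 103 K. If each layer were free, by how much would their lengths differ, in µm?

12.7 µm

Δα = |11.0 − 8.30|×10⁻⁶/K = 2.70×10⁻⁶/K.
ΔL_mismatch = Δα·L·ΔT = 2.70×10⁻⁶ × 45.7 mm × 103.0 K = 12.7 µm.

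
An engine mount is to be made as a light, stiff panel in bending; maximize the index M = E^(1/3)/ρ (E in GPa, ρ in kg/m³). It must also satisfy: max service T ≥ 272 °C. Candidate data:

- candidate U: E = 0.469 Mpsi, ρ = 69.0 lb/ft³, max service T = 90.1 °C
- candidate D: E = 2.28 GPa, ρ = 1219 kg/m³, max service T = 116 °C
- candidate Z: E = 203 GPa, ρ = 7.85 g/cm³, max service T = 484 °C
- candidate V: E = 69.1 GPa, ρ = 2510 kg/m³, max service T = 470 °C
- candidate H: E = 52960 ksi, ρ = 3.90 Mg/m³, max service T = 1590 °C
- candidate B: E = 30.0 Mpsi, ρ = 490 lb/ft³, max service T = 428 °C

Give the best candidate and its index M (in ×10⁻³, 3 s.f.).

Screen on constraints: max service T ≥ 272 °C. Survivors: candidate Z, candidate V, candidate H, candidate B.
After converting to SI:
  candidate Z: E = 203.0 GPa, ρ = 7850 kg/m³
  candidate V: E = 69.10 GPa, ρ = 2510 kg/m³
  candidate H: E = 365.1 GPa, ρ = 3900 kg/m³
  candidate B: E = 206.8 GPa, ρ = 7849 kg/m³
  candidate H: M = 1.83×10⁻³
  candidate V: M = 1.63×10⁻³
  candidate B: M = 0.753×10⁻³
  candidate Z: M = 0.749×10⁻³
Candidate H ranks first.

candidate H, M = 1.83×10⁻³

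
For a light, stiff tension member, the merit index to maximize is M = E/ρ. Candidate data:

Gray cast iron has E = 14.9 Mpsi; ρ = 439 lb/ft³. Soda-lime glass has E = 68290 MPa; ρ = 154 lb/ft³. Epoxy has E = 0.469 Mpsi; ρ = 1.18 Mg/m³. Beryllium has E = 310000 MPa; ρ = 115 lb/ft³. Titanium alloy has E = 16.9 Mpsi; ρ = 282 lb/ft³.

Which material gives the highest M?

beryllium

Convert each candidate to consistent units, then evaluate M:
  gray cast iron: E = 102.7 GPa, ρ = 7032 kg/m³
  soda-lime glass: E = 68.29 GPa, ρ = 2467 kg/m³
  epoxy: E = 3.234 GPa, ρ = 1180 kg/m³
  beryllium: E = 310.0 GPa, ρ = 1842 kg/m³
  titanium alloy: E = 116.5 GPa, ρ = 4517 kg/m³
  beryllium: M = 168 MN·m/kg
  soda-lime glass: M = 27.7 MN·m/kg
  titanium alloy: M = 25.8 MN·m/kg
  gray cast iron: M = 14.6 MN·m/kg
  epoxy: M = 2.74 MN·m/kg
Highest index: beryllium.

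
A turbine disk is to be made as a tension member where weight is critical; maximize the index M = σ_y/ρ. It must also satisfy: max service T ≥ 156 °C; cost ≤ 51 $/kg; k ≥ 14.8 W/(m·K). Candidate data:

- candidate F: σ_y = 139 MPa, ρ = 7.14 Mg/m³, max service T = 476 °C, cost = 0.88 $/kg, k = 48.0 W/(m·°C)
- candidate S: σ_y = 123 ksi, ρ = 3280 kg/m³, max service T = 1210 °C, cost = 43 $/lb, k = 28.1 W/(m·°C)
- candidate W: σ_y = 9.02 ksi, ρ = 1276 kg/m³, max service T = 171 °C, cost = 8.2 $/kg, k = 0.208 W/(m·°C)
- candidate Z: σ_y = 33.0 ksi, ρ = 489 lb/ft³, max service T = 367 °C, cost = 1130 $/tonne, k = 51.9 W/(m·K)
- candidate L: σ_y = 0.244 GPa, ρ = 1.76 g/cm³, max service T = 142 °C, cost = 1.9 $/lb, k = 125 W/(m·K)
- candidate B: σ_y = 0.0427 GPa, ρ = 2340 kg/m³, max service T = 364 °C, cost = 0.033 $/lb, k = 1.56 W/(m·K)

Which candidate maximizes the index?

candidate Z

Screen on constraints: max service T ≥ 156 °C; cost ≤ 51 $/kg; k ≥ 14.8 W/(m·K). Survivors: candidate F, candidate Z.
Normalizing units and computing the index:
  candidate F: σ_y = 139.0 MPa, ρ = 7140 kg/m³
  candidate Z: σ_y = 227.5 MPa, ρ = 7833 kg/m³
  candidate Z: M = 29.0 kN·m/kg
  candidate F: M = 19.5 kN·m/kg
Candidate Z has the largest M.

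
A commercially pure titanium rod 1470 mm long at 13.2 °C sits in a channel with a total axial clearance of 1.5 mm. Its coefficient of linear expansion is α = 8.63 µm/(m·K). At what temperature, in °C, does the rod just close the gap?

α·L₀·ΔT = 1.5 mm ⇒ ΔT = 1.5 / (8.63×10⁻⁶ × 1470.0) = 118.2 K.
T = 13.2 + 118.2 = 131.4 °C.

131 °C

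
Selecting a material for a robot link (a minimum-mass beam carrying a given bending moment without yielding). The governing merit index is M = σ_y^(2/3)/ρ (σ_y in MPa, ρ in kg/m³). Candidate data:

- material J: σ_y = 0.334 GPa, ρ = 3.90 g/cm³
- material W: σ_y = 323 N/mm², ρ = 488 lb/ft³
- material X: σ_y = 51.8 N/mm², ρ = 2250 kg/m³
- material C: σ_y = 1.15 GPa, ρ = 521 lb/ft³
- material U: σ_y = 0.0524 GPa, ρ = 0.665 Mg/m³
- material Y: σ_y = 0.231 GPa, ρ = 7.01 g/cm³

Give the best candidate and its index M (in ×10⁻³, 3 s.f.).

Convert each candidate to consistent units, then evaluate M:
  material J: σ_y = 334.0 MPa, ρ = 3900 kg/m³
  material W: σ_y = 323.0 MPa, ρ = 7817 kg/m³
  material X: σ_y = 51.80 MPa, ρ = 2250 kg/m³
  material C: σ_y = 1150 MPa, ρ = 8346 kg/m³
  material U: σ_y = 52.40 MPa, ρ = 665.0 kg/m³
  material Y: σ_y = 231.0 MPa, ρ = 7010 kg/m³
  material U: M = 21.1×10⁻³
  material C: M = 13.2×10⁻³
  material J: M = 12.3×10⁻³
  material X: M = 6.18×10⁻³
  material W: M = 6.02×10⁻³
  material Y: M = 5.37×10⁻³
Material U has the largest M.

material U, M = 21.1×10⁻³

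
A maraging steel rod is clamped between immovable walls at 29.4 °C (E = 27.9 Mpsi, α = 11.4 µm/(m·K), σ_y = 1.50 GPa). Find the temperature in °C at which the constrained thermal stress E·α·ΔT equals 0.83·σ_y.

597 °C

E = 27.9 Mpsi = 192.4 GPa.
σ_y = 1.50 GPa = 1500 MPa.
E·α·ΔT = 1245 MPa ⇒ ΔT = 1245 / (192.4×10³ × 11.4×10⁻⁶) = 567.7 K.
T = 29.4 + 567.7 = 597.1 °C.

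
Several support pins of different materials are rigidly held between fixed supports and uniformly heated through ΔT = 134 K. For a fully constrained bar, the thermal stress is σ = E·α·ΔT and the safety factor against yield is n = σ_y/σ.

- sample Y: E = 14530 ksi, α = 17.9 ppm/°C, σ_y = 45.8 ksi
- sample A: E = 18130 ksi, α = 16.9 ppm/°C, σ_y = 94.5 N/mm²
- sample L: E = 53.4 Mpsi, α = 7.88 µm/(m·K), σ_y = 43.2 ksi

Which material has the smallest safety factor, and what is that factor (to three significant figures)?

With everything in SI (GPa, ×10⁻⁶/K, MPa):
  sample Y: E = 100.2, α = 17.9, σ_y = 315.8 → σ = 240 MPa, n = 1.31
  sample A: E = 125.0, α = 16.9, σ_y = 94.50 → σ = 283 MPa, n = 0.334
  sample L: E = 368.2, α = 7.88, σ_y = 297.9 → σ = 389 MPa, n = 0.766
Sample A has the lowest safety factor, n = 0.334.

sample A, n = 0.334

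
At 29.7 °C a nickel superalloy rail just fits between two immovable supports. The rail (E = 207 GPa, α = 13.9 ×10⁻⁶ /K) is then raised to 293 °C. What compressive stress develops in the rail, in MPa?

ΔT = 263.3 K. Constrained thermal stress σ = E·α·ΔT = 207.0×10³ MPa × 13.9×10⁻⁶ × 263.3 = 758 MPa (compressive).

758 MPa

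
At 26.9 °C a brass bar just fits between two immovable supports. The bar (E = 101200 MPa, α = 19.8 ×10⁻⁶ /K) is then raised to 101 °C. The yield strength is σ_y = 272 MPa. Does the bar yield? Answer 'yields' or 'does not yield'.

E = 101200 MPa = 101.2 GPa.
ΔT = 74.10 K. Constrained thermal stress σ = E·α·ΔT = 101.2×10³ MPa × 19.8×10⁻⁶ × 74.10 = 148 MPa (compressive).
Compare to σ_y = 272 MPa: σ < σ_y, so it does not yield.

does not yield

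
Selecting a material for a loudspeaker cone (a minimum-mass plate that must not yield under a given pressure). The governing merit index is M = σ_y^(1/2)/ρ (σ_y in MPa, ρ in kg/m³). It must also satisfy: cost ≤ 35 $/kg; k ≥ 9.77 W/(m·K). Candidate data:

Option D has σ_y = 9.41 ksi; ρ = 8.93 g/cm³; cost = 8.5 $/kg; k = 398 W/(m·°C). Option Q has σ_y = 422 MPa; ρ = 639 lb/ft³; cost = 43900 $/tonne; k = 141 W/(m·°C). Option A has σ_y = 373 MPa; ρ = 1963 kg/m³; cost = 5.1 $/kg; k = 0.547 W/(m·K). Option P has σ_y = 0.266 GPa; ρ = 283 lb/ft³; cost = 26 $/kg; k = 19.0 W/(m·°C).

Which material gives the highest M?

option P

Screen on constraints: cost ≤ 35 $/kg; k ≥ 9.77 W/(m·K). Survivors: option D, option P.
Convert each candidate to consistent units, then evaluate M:
  option D: σ_y = 64.88 MPa, ρ = 8930 kg/m³
  option P: σ_y = 266.0 MPa, ρ = 4533 kg/m³
  option P: M = 3.60×10⁻³
  option D: M = 0.902×10⁻³
Highest index: option P.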